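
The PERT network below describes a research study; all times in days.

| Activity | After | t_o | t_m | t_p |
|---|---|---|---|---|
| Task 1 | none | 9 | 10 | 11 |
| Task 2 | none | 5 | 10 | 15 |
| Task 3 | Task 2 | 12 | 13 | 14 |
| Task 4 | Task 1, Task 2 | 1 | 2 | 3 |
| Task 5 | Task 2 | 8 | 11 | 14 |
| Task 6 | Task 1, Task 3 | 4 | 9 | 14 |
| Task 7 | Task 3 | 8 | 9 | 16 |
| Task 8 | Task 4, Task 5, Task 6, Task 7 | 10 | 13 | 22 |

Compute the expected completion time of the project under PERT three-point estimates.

te_Task 1 = (9 + 4·10 + 11)/6 = 60/6 = 10
te_Task 2 = (5 + 4·10 + 15)/6 = 60/6 = 10
te_Task 3 = (12 + 4·13 + 14)/6 = 78/6 = 13
te_Task 4 = (1 + 4·2 + 3)/6 = 12/6 = 2
te_Task 5 = (8 + 4·11 + 14)/6 = 66/6 = 11
te_Task 6 = (4 + 4·9 + 14)/6 = 54/6 = 9
te_Task 7 = (8 + 4·9 + 16)/6 = 60/6 = 10
te_Task 8 = (10 + 4·13 + 22)/6 = 84/6 = 14

Forward pass:
ES_Task 1 = 0; EF_Task 1 = 10
ES_Task 2 = 0; EF_Task 2 = 10
ES_Task 3 = 10; EF_Task 3 = 10+13 = 23
ES_Task 4 = max(EF_Task 1=10, EF_Task 2=10) = 10; EF_Task 4 = 10+2 = 12
ES_Task 5 = 10; EF_Task 5 = 10+11 = 21
ES_Task 6 = max(EF_Task 1=10, EF_Task 3=23) = 23; EF_Task 6 = 23+9 = 32
ES_Task 7 = 23; EF_Task 7 = 23+10 = 33
ES_Task 8 = max(EF_Task 4=12, EF_Task 5=21, EF_Task 6=32, EF_Task 7=33) = 33; EF_Task 8 = 33+14 = 47
Expected project duration μ = 47 days. Critical path: Task 2 → Task 3 → Task 7 → Task 8.

47 days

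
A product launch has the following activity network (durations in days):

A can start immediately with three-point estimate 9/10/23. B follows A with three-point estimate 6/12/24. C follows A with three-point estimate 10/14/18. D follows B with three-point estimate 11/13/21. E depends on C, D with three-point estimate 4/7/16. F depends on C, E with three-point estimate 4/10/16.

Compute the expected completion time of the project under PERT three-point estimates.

57 days

te_A = (9 + 4·10 + 23)/6 = 72/6 = 12
te_B = (6 + 4·12 + 24)/6 = 78/6 = 13
te_C = (10 + 4·14 + 18)/6 = 84/6 = 14
te_D = (11 + 4·13 + 21)/6 = 84/6 = 14
te_E = (4 + 4·7 + 16)/6 = 48/6 = 8
te_F = (4 + 4·10 + 16)/6 = 60/6 = 10

Forward pass:
ES_A = 0; EF_A = 12
ES_B = 12; EF_B = 12+13 = 25
ES_C = 12; EF_C = 12+14 = 26
ES_D = 25; EF_D = 25+14 = 39
ES_E = max(EF_C=26, EF_D=39) = 39; EF_E = 39+8 = 47
ES_F = max(EF_C=26, EF_E=47) = 47; EF_F = 47+10 = 57
Expected project duration μ = 57 days. Critical path: A → B → D → E → F.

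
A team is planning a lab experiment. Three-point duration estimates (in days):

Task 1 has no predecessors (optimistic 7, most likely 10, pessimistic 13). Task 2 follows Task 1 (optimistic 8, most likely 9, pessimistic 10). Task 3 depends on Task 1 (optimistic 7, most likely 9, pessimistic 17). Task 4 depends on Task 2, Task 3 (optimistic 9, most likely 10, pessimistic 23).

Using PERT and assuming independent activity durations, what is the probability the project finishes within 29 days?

0.162

te_Task 1 = (7 + 4·10 + 13)/6 = 60/6 = 10; σ²_Task 1 = ((13−7)/6)² = 1.000
te_Task 2 = (8 + 4·9 + 10)/6 = 54/6 = 9; σ²_Task 2 = ((10−8)/6)² = 0.111
te_Task 3 = (7 + 4·9 + 17)/6 = 60/6 = 10; σ²_Task 3 = ((17−7)/6)² = 2.778
te_Task 4 = (9 + 4·10 + 23)/6 = 72/6 = 12; σ²_Task 4 = ((23−9)/6)² = 5.444

Forward pass:
ES_Task 1 = 0; EF_Task 1 = 10
ES_Task 2 = 10; EF_Task 2 = 10+9 = 19
ES_Task 3 = 10; EF_Task 3 = 10+10 = 20
ES_Task 4 = max(EF_Task 2=19, EF_Task 3=20) = 20; EF_Task 4 = 20+12 = 32
Expected project duration μ = 32 days. Critical path: Task 1 → Task 3 → Task 4.

Variance along critical path = 1.000 + 2.778 + 5.444 = 9.222; σ = √9.222 = 3.037 days.
Z = (29 − 32) / 3.037 = -0.988
P(T ≤ 29) = Φ(-0.988) ≈ 0.162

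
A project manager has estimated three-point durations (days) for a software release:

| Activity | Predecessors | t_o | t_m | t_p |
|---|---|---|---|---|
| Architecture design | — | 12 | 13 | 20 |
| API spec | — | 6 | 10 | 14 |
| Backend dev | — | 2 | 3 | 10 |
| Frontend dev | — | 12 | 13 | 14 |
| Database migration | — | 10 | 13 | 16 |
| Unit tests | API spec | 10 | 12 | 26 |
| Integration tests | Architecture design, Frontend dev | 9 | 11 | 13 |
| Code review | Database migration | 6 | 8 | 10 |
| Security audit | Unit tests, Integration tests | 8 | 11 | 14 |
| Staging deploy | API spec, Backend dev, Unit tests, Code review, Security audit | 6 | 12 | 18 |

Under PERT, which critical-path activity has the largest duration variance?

te_Architecture design = (12 + 4·13 + 20)/6 = 84/6 = 14; σ²_Architecture design = ((20−12)/6)² = 1.778
te_API spec = (6 + 4·10 + 14)/6 = 60/6 = 10; σ²_API spec = ((14−6)/6)² = 1.778
te_Backend dev = (2 + 4·3 + 10)/6 = 24/6 = 4; σ²_Backend dev = ((10−2)/6)² = 1.778
te_Frontend dev = (12 + 4·13 + 14)/6 = 78/6 = 13; σ²_Frontend dev = ((14−12)/6)² = 0.111
te_Database migration = (10 + 4·13 + 16)/6 = 78/6 = 13; σ²_Database migration = ((16−10)/6)² = 1.000
te_Unit tests = (10 + 4·12 + 26)/6 = 84/6 = 14; σ²_Unit tests = ((26−10)/6)² = 7.111
te_Integration tests = (9 + 4·11 + 13)/6 = 66/6 = 11; σ²_Integration tests = ((13−9)/6)² = 0.444
te_Code review = (6 + 4·8 + 10)/6 = 48/6 = 8; σ²_Code review = ((10−6)/6)² = 0.444
te_Security audit = (8 + 4·11 + 14)/6 = 66/6 = 11; σ²_Security audit = ((14−8)/6)² = 1.000
te_Staging deploy = (6 + 4·12 + 18)/6 = 72/6 = 12; σ²_Staging deploy = ((18−6)/6)² = 4.000

Forward pass:
ES_Architecture design = 0; EF_Architecture design = 14
ES_API spec = 0; EF_API spec = 10
ES_Backend dev = 0; EF_Backend dev = 4
ES_Frontend dev = 0; EF_Frontend dev = 13
ES_Database migration = 0; EF_Database migration = 13
ES_Unit tests = 10; EF_Unit tests = 10+14 = 24
ES_Integration tests = max(EF_Architecture design=14, EF_Frontend dev=13) = 14; EF_Integration tests = 14+11 = 25
ES_Code review = 13; EF_Code review = 13+8 = 21
ES_Security audit = max(EF_Unit tests=24, EF_Integration tests=25) = 25; EF_Security audit = 25+11 = 36
ES_Staging deploy = max(EF_API spec=10, EF_Backend dev=4, EF_Unit tests=24, EF_Code review=21, EF_Security audit=36) = 36; EF_Staging deploy = 36+12 = 48
Expected project duration μ = 48 days. Critical path: Architecture design → Integration tests → Security audit → Staging deploy.

Variances on critical path: σ²_Architecture design=1.778, σ²_Integration tests=0.444, σ²_Security audit=1.000, σ²_Staging deploy=4.000.
Largest is σ²_Staging deploy = 4.000.

Staging deploy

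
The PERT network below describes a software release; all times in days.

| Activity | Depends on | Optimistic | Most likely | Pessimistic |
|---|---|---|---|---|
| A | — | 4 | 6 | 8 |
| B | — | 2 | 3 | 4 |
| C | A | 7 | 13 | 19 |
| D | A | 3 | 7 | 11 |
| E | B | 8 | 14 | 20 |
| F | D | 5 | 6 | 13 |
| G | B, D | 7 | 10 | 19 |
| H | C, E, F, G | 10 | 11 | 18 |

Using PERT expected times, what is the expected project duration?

te_A = (4 + 4·6 + 8)/6 = 36/6 = 6
te_B = (2 + 4·3 + 4)/6 = 18/6 = 3
te_C = (7 + 4·13 + 19)/6 = 78/6 = 13
te_D = (3 + 4·7 + 11)/6 = 42/6 = 7
te_E = (8 + 4·14 + 20)/6 = 84/6 = 14
te_F = (5 + 4·6 + 13)/6 = 42/6 = 7
te_G = (7 + 4·10 + 19)/6 = 66/6 = 11
te_H = (10 + 4·11 + 18)/6 = 72/6 = 12

Forward pass:
ES_A = 0; EF_A = 6
ES_B = 0; EF_B = 3
ES_C = 6; EF_C = 6+13 = 19
ES_D = 6; EF_D = 6+7 = 13
ES_E = 3; EF_E = 3+14 = 17
ES_F = 13; EF_F = 13+7 = 20
ES_G = max(EF_B=3, EF_D=13) = 13; EF_G = 13+11 = 24
ES_H = max(EF_C=19, EF_E=17, EF_F=20, EF_G=24) = 24; EF_H = 24+12 = 36
Expected project duration μ = 36 days. Critical path: A → D → G → H.

36 days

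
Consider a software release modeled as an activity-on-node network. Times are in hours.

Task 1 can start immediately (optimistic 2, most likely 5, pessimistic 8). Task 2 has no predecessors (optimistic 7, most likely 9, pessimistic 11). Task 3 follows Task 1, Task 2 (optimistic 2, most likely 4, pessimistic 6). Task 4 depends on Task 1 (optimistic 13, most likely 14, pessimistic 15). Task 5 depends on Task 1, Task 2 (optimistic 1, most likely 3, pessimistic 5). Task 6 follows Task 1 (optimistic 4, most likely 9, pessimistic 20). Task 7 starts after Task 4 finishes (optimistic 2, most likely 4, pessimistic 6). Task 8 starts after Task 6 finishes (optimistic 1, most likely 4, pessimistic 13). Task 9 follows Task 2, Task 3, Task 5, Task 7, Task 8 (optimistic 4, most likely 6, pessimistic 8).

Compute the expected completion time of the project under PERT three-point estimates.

29 hours

te_Task 1 = (2 + 4·5 + 8)/6 = 30/6 = 5
te_Task 2 = (7 + 4·9 + 11)/6 = 54/6 = 9
te_Task 3 = (2 + 4·4 + 6)/6 = 24/6 = 4
te_Task 4 = (13 + 4·14 + 15)/6 = 84/6 = 14
te_Task 5 = (1 + 4·3 + 5)/6 = 18/6 = 3
te_Task 6 = (4 + 4·9 + 20)/6 = 60/6 = 10
te_Task 7 = (2 + 4·4 + 6)/6 = 24/6 = 4
te_Task 8 = (1 + 4·4 + 13)/6 = 30/6 = 5
te_Task 9 = (4 + 4·6 + 8)/6 = 36/6 = 6

Forward pass:
ES_Task 1 = 0; EF_Task 1 = 5
ES_Task 2 = 0; EF_Task 2 = 9
ES_Task 3 = max(EF_Task 1=5, EF_Task 2=9) = 9; EF_Task 3 = 9+4 = 13
ES_Task 4 = 5; EF_Task 4 = 5+14 = 19
ES_Task 5 = max(EF_Task 1=5, EF_Task 2=9) = 9; EF_Task 5 = 9+3 = 12
ES_Task 6 = 5; EF_Task 6 = 5+10 = 15
ES_Task 7 = 19; EF_Task 7 = 19+4 = 23
ES_Task 8 = 15; EF_Task 8 = 15+5 = 20
ES_Task 9 = max(EF_Task 2=9, EF_Task 3=13, EF_Task 5=12, EF_Task 7=23, EF_Task 8=20) = 23; EF_Task 9 = 23+6 = 29
Expected project duration μ = 29 hours. Critical path: Task 1 → Task 4 → Task 7 → Task 9.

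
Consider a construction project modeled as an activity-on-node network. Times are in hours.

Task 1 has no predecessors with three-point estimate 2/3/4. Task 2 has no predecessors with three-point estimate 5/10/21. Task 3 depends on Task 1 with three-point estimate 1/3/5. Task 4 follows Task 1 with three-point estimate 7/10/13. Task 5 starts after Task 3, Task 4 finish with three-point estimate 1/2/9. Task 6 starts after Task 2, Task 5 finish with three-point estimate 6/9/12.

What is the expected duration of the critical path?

te_Task 1 = (2 + 4·3 + 4)/6 = 18/6 = 3
te_Task 2 = (5 + 4·10 + 21)/6 = 66/6 = 11
te_Task 3 = (1 + 4·3 + 5)/6 = 18/6 = 3
te_Task 4 = (7 + 4·10 + 13)/6 = 60/6 = 10
te_Task 5 = (1 + 4·2 + 9)/6 = 18/6 = 3
te_Task 6 = (6 + 4·9 + 12)/6 = 54/6 = 9

Forward pass:
ES_Task 1 = 0; EF_Task 1 = 3
ES_Task 2 = 0; EF_Task 2 = 11
ES_Task 3 = 3; EF_Task 3 = 3+3 = 6
ES_Task 4 = 3; EF_Task 4 = 3+10 = 13
ES_Task 5 = max(EF_Task 3=6, EF_Task 4=13) = 13; EF_Task 5 = 13+3 = 16
ES_Task 6 = max(EF_Task 2=11, EF_Task 5=16) = 16; EF_Task 6 = 16+9 = 25
Expected project duration μ = 25 hours. Critical path: Task 1 → Task 4 → Task 5 → Task 6.

25 hours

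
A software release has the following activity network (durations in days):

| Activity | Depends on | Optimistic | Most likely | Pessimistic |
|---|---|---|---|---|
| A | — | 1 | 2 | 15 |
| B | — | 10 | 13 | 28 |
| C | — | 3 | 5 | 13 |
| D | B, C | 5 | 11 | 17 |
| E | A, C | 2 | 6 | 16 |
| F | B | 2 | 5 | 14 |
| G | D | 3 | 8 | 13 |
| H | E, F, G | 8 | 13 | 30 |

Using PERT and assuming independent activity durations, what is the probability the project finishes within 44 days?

te_A = (1 + 4·2 + 15)/6 = 24/6 = 4; σ²_A = ((15−1)/6)² = 5.444
te_B = (10 + 4·13 + 28)/6 = 90/6 = 15; σ²_B = ((28−10)/6)² = 9.000
te_C = (3 + 4·5 + 13)/6 = 36/6 = 6; σ²_C = ((13−3)/6)² = 2.778
te_D = (5 + 4·11 + 17)/6 = 66/6 = 11; σ²_D = ((17−5)/6)² = 4.000
te_E = (2 + 4·6 + 16)/6 = 42/6 = 7; σ²_E = ((16−2)/6)² = 5.444
te_F = (2 + 4·5 + 14)/6 = 36/6 = 6; σ²_F = ((14−2)/6)² = 4.000
te_G = (3 + 4·8 + 13)/6 = 48/6 = 8; σ²_G = ((13−3)/6)² = 2.778
te_H = (8 + 4·13 + 30)/6 = 90/6 = 15; σ²_H = ((30−8)/6)² = 13.444

Forward pass:
ES_A = 0; EF_A = 4
ES_B = 0; EF_B = 15
ES_C = 0; EF_C = 6
ES_D = max(EF_B=15, EF_C=6) = 15; EF_D = 15+11 = 26
ES_E = max(EF_A=4, EF_C=6) = 6; EF_E = 6+7 = 13
ES_F = 15; EF_F = 15+6 = 21
ES_G = 26; EF_G = 26+8 = 34
ES_H = max(EF_E=13, EF_F=21, EF_G=34) = 34; EF_H = 34+15 = 49
Expected project duration μ = 49 days. Critical path: B → D → G → H.

Variance along critical path = 9.000 + 4.000 + 2.778 + 13.444 = 29.222; σ = √29.222 = 5.406 days.
Z = (44 − 49) / 5.406 = -0.925
P(T ≤ 44) = Φ(-0.925) ≈ 0.177

0.177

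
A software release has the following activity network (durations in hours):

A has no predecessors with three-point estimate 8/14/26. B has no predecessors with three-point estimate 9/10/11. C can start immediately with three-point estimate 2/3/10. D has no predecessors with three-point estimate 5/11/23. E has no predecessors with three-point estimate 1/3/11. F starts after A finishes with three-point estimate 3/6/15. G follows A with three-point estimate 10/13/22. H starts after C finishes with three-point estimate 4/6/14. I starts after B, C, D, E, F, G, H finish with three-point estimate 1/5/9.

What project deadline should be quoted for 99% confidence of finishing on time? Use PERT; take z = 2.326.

te_A = (8 + 4·14 + 26)/6 = 90/6 = 15; σ²_A = ((26−8)/6)² = 9.000
te_B = (9 + 4·10 + 11)/6 = 60/6 = 10; σ²_B = ((11−9)/6)² = 0.111
te_C = (2 + 4·3 + 10)/6 = 24/6 = 4; σ²_C = ((10−2)/6)² = 1.778
te_D = (5 + 4·11 + 23)/6 = 72/6 = 12; σ²_D = ((23−5)/6)² = 9.000
te_E = (1 + 4·3 + 11)/6 = 24/6 = 4; σ²_E = ((11−1)/6)² = 2.778
te_F = (3 + 4·6 + 15)/6 = 42/6 = 7; σ²_F = ((15−3)/6)² = 4.000
te_G = (10 + 4·13 + 22)/6 = 84/6 = 14; σ²_G = ((22−10)/6)² = 4.000
te_H = (4 + 4·6 + 14)/6 = 42/6 = 7; σ²_H = ((14−4)/6)² = 2.778
te_I = (1 + 4·5 + 9)/6 = 30/6 = 5; σ²_I = ((9−1)/6)² = 1.778

Forward pass:
ES_A = 0; EF_A = 15
ES_B = 0; EF_B = 10
ES_C = 0; EF_C = 4
ES_D = 0; EF_D = 12
ES_E = 0; EF_E = 4
ES_F = 15; EF_F = 15+7 = 22
ES_G = 15; EF_G = 15+14 = 29
ES_H = 4; EF_H = 4+7 = 11
ES_I = max(EF_B=10, EF_C=4, EF_D=12, EF_E=4, EF_F=22, EF_G=29, EF_H=11) = 29; EF_I = 29+5 = 34
Expected project duration μ = 34 hours. Critical path: A → G → I.

Variance along critical path = 9.000 + 4.000 + 1.778 = 14.778; σ = 3.844 hours.
D = μ + z·σ = 34 + 2.326·3.844 = 42.9 hours

42.9 hours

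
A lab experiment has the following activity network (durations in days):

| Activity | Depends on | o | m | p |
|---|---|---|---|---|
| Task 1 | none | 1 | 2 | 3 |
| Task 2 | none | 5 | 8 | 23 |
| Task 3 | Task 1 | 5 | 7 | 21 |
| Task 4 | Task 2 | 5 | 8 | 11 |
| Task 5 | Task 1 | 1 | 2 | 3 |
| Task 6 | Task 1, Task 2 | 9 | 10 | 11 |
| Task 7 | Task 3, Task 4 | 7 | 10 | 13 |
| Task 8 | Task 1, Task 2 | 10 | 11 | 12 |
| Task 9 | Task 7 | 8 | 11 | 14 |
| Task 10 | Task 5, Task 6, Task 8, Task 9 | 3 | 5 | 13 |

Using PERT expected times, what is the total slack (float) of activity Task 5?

35 days

te_Task 1 = (1 + 4·2 + 3)/6 = 12/6 = 2
te_Task 2 = (5 + 4·8 + 23)/6 = 60/6 = 10
te_Task 3 = (5 + 4·7 + 21)/6 = 54/6 = 9
te_Task 4 = (5 + 4·8 + 11)/6 = 48/6 = 8
te_Task 5 = (1 + 4·2 + 3)/6 = 12/6 = 2
te_Task 6 = (9 + 4·10 + 11)/6 = 60/6 = 10
te_Task 7 = (7 + 4·10 + 13)/6 = 60/6 = 10
te_Task 8 = (10 + 4·11 + 12)/6 = 66/6 = 11
te_Task 9 = (8 + 4·11 + 14)/6 = 66/6 = 11
te_Task 10 = (3 + 4·5 + 13)/6 = 36/6 = 6

Forward pass:
ES_Task 1 = 0; EF_Task 1 = 2
ES_Task 2 = 0; EF_Task 2 = 10
ES_Task 3 = 2; EF_Task 3 = 2+9 = 11
ES_Task 4 = 10; EF_Task 4 = 10+8 = 18
ES_Task 5 = 2; EF_Task 5 = 2+2 = 4
ES_Task 6 = max(EF_Task 1=2, EF_Task 2=10) = 10; EF_Task 6 = 10+10 = 20
ES_Task 7 = max(EF_Task 3=11, EF_Task 4=18) = 18; EF_Task 7 = 18+10 = 28
ES_Task 8 = max(EF_Task 1=2, EF_Task 2=10) = 10; EF_Task 8 = 10+11 = 21
ES_Task 9 = 28; EF_Task 9 = 28+11 = 39
ES_Task 10 = max(EF_Task 5=4, EF_Task 6=20, EF_Task 8=21, EF_Task 9=39) = 39; EF_Task 10 = 39+6 = 45
Expected project duration μ = 45 days. Critical path: Task 2 → Task 4 → Task 7 → Task 9 → Task 10.

Backward pass:
LF_Task 10 = 45; LS_Task 10 = 45−6 = 39
LF_Task 9 = LS_Task 10 = 39; LS_Task 9 = 39−11 = 28
LF_Task 8 = LS_Task 10 = 39; LS_Task 8 = 39−11 = 28
LF_Task 7 = LS_Task 9 = 28; LS_Task 7 = 28−10 = 18
LF_Task 6 = LS_Task 10 = 39; LS_Task 6 = 39−10 = 29
LF_Task 5 = LS_Task 10 = 39; LS_Task 5 = 39−2 = 37
LF_Task 4 = LS_Task 7 = 18; LS_Task 4 = 18−8 = 10
LF_Task 3 = LS_Task 7 = 18; LS_Task 3 = 18−9 = 9
LF_Task 2 = min(LS_Task 4=10, LS_Task 6=29, LS_Task 8=28) = 10; LS_Task 2 = 10−10 = 0
LF_Task 1 = min(LS_Task 3=9, LS_Task 5=37, LS_Task 6=29, LS_Task 8=28) = 9; LS_Task 1 = 9−2 = 7
Slack_Task 5 = LS_Task 5 − ES_Task 5 = 37 − 2 = 35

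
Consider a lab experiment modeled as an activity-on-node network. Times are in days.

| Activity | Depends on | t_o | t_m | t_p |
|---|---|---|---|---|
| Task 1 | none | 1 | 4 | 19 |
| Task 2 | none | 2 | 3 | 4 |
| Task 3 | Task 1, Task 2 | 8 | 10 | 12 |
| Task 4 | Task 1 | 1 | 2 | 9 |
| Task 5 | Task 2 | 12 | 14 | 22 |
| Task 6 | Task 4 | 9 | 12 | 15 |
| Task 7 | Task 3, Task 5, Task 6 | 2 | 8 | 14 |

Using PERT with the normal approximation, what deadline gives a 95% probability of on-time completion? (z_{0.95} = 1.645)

te_Task 1 = (1 + 4·4 + 19)/6 = 36/6 = 6; σ²_Task 1 = ((19−1)/6)² = 9.000
te_Task 2 = (2 + 4·3 + 4)/6 = 18/6 = 3; σ²_Task 2 = ((4−2)/6)² = 0.111
te_Task 3 = (8 + 4·10 + 12)/6 = 60/6 = 10; σ²_Task 3 = ((12−8)/6)² = 0.444
te_Task 4 = (1 + 4·2 + 9)/6 = 18/6 = 3; σ²_Task 4 = ((9−1)/6)² = 1.778
te_Task 5 = (12 + 4·14 + 22)/6 = 90/6 = 15; σ²_Task 5 = ((22−12)/6)² = 2.778
te_Task 6 = (9 + 4·12 + 15)/6 = 72/6 = 12; σ²_Task 6 = ((15−9)/6)² = 1.000
te_Task 7 = (2 + 4·8 + 14)/6 = 48/6 = 8; σ²_Task 7 = ((14−2)/6)² = 4.000

Forward pass:
ES_Task 1 = 0; EF_Task 1 = 6
ES_Task 2 = 0; EF_Task 2 = 3
ES_Task 3 = max(EF_Task 1=6, EF_Task 2=3) = 6; EF_Task 3 = 6+10 = 16
ES_Task 4 = 6; EF_Task 4 = 6+3 = 9
ES_Task 5 = 3; EF_Task 5 = 3+15 = 18
ES_Task 6 = 9; EF_Task 6 = 9+12 = 21
ES_Task 7 = max(EF_Task 3=16, EF_Task 5=18, EF_Task 6=21) = 21; EF_Task 7 = 21+8 = 29
Expected project duration μ = 29 days. Critical path: Task 1 → Task 4 → Task 6 → Task 7.

Variance along critical path = 9.000 + 1.778 + 1.000 + 4.000 = 15.778; σ = 3.972 days.
D = μ + z·σ = 29 + 1.645·3.972 = 35.5 days

35.5 days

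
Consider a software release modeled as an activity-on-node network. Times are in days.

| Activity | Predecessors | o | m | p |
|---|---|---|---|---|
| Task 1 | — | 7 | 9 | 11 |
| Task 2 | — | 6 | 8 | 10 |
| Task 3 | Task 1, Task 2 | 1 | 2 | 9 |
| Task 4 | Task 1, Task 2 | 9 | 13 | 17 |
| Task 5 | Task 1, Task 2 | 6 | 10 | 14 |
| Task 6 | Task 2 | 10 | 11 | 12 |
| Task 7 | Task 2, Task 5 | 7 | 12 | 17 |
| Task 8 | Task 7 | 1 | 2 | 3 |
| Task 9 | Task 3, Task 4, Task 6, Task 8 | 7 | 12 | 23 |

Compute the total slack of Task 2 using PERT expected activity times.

te_Task 1 = (7 + 4·9 + 11)/6 = 54/6 = 9
te_Task 2 = (6 + 4·8 + 10)/6 = 48/6 = 8
te_Task 3 = (1 + 4·2 + 9)/6 = 18/6 = 3
te_Task 4 = (9 + 4·13 + 17)/6 = 78/6 = 13
te_Task 5 = (6 + 4·10 + 14)/6 = 60/6 = 10
te_Task 6 = (10 + 4·11 + 12)/6 = 66/6 = 11
te_Task 7 = (7 + 4·12 + 17)/6 = 72/6 = 12
te_Task 8 = (1 + 4·2 + 3)/6 = 12/6 = 2
te_Task 9 = (7 + 4·12 + 23)/6 = 78/6 = 13

Forward pass:
ES_Task 1 = 0; EF_Task 1 = 9
ES_Task 2 = 0; EF_Task 2 = 8
ES_Task 3 = max(EF_Task 1=9, EF_Task 2=8) = 9; EF_Task 3 = 9+3 = 12
ES_Task 4 = max(EF_Task 1=9, EF_Task 2=8) = 9; EF_Task 4 = 9+13 = 22
ES_Task 5 = max(EF_Task 1=9, EF_Task 2=8) = 9; EF_Task 5 = 9+10 = 19
ES_Task 6 = 8; EF_Task 6 = 8+11 = 19
ES_Task 7 = max(EF_Task 2=8, EF_Task 5=19) = 19; EF_Task 7 = 19+12 = 31
ES_Task 8 = 31; EF_Task 8 = 31+2 = 33
ES_Task 9 = max(EF_Task 3=12, EF_Task 4=22, EF_Task 6=19, EF_Task 8=33) = 33; EF_Task 9 = 33+13 = 46
Expected project duration μ = 46 days. Critical path: Task 1 → Task 5 → Task 7 → Task 8 → Task 9.

Backward pass:
LF_Task 9 = 46; LS_Task 9 = 46−13 = 33
LF_Task 8 = LS_Task 9 = 33; LS_Task 8 = 33−2 = 31
LF_Task 7 = LS_Task 8 = 31; LS_Task 7 = 31−12 = 19
LF_Task 6 = LS_Task 9 = 33; LS_Task 6 = 33−11 = 22
LF_Task 5 = LS_Task 7 = 19; LS_Task 5 = 19−10 = 9
LF_Task 4 = LS_Task 9 = 33; LS_Task 4 = 33−13 = 20
LF_Task 3 = LS_Task 9 = 33; LS_Task 3 = 33−3 = 30
LF_Task 2 = min(LS_Task 3=30, LS_Task 4=20, LS_Task 5=9, LS_Task 6=22, LS_Task 7=19) = 9; LS_Task 2 = 9−8 = 1
LF_Task 1 = min(LS_Task 3=30, LS_Task 4=20, LS_Task 5=9) = 9; LS_Task 1 = 9−9 = 0
Slack_Task 2 = LS_Task 2 − ES_Task 2 = 1 − 0 = 1

1 days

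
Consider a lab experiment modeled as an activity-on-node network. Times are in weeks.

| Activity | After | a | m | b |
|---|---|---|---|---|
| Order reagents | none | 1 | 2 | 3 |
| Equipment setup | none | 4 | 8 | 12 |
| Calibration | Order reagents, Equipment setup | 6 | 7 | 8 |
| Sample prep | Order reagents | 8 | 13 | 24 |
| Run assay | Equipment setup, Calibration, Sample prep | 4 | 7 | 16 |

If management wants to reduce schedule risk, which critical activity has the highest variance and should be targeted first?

Sample prep

te_Order reagents = (1 + 4·2 + 3)/6 = 12/6 = 2; σ²_Order reagents = ((3−1)/6)² = 0.111
te_Equipment setup = (4 + 4·8 + 12)/6 = 48/6 = 8; σ²_Equipment setup = ((12−4)/6)² = 1.778
te_Calibration = (6 + 4·7 + 8)/6 = 42/6 = 7; σ²_Calibration = ((8−6)/6)² = 0.111
te_Sample prep = (8 + 4·13 + 24)/6 = 84/6 = 14; σ²_Sample prep = ((24−8)/6)² = 7.111
te_Run assay = (4 + 4·7 + 16)/6 = 48/6 = 8; σ²_Run assay = ((16−4)/6)² = 4.000

Forward pass:
ES_Order reagents = 0; EF_Order reagents = 2
ES_Equipment setup = 0; EF_Equipment setup = 8
ES_Calibration = max(EF_Order reagents=2, EF_Equipment setup=8) = 8; EF_Calibration = 8+7 = 15
ES_Sample prep = 2; EF_Sample prep = 2+14 = 16
ES_Run assay = max(EF_Equipment setup=8, EF_Calibration=15, EF_Sample prep=16) = 16; EF_Run assay = 16+8 = 24
Expected project duration μ = 24 weeks. Critical path: Order reagents → Sample prep → Run assay.

Variances on critical path: σ²_Order reagents=0.111, σ²_Sample prep=7.111, σ²_Run assay=4.000.
Largest is σ²_Sample prep = 7.111.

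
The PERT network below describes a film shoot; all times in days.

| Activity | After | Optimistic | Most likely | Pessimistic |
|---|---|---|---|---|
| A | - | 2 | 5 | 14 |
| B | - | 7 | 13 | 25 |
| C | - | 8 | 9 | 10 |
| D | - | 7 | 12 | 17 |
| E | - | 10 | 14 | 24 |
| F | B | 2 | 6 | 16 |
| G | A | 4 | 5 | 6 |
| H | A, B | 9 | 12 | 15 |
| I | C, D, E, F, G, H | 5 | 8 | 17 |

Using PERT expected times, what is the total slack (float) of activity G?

te_A = (2 + 4·5 + 14)/6 = 36/6 = 6
te_B = (7 + 4·13 + 25)/6 = 84/6 = 14
te_C = (8 + 4·9 + 10)/6 = 54/6 = 9
te_D = (7 + 4·12 + 17)/6 = 72/6 = 12
te_E = (10 + 4·14 + 24)/6 = 90/6 = 15
te_F = (2 + 4·6 + 16)/6 = 42/6 = 7
te_G = (4 + 4·5 + 6)/6 = 30/6 = 5
te_H = (9 + 4·12 + 15)/6 = 72/6 = 12
te_I = (5 + 4·8 + 17)/6 = 54/6 = 9

Forward pass:
ES_A = 0; EF_A = 6
ES_B = 0; EF_B = 14
ES_C = 0; EF_C = 9
ES_D = 0; EF_D = 12
ES_E = 0; EF_E = 15
ES_F = 14; EF_F = 14+7 = 21
ES_G = 6; EF_G = 6+5 = 11
ES_H = max(EF_A=6, EF_B=14) = 14; EF_H = 14+12 = 26
ES_I = max(EF_C=9, EF_D=12, EF_E=15, EF_F=21, EF_G=11, EF_H=26) = 26; EF_I = 26+9 = 35
Expected project duration μ = 35 days. Critical path: B → H → I.

Backward pass:
LF_I = 35; LS_I = 35−9 = 26
LF_H = LS_I = 26; LS_H = 26−12 = 14
LF_G = LS_I = 26; LS_G = 26−5 = 21
LF_F = LS_I = 26; LS_F = 26−7 = 19
LF_E = LS_I = 26; LS_E = 26−15 = 11
LF_D = LS_I = 26; LS_D = 26−12 = 14
LF_C = LS_I = 26; LS_C = 26−9 = 17
LF_B = min(LS_F=19, LS_H=14) = 14; LS_B = 14−14 = 0
LF_A = min(LS_G=21, LS_H=14) = 14; LS_A = 14−6 = 8
Slack_G = LS_G − ES_G = 21 − 6 = 15

15 days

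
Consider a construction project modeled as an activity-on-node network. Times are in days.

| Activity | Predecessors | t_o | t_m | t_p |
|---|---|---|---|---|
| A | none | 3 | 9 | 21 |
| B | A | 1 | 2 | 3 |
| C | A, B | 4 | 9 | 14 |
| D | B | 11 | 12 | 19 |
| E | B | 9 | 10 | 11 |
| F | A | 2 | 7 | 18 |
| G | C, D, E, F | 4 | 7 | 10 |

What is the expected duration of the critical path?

te_A = (3 + 4·9 + 21)/6 = 60/6 = 10
te_B = (1 + 4·2 + 3)/6 = 12/6 = 2
te_C = (4 + 4·9 + 14)/6 = 54/6 = 9
te_D = (11 + 4·12 + 19)/6 = 78/6 = 13
te_E = (9 + 4·10 + 11)/6 = 60/6 = 10
te_F = (2 + 4·7 + 18)/6 = 48/6 = 8
te_G = (4 + 4·7 + 10)/6 = 42/6 = 7

Forward pass:
ES_A = 0; EF_A = 10
ES_B = 10; EF_B = 10+2 = 12
ES_C = max(EF_A=10, EF_B=12) = 12; EF_C = 12+9 = 21
ES_D = 12; EF_D = 12+13 = 25
ES_E = 12; EF_E = 12+10 = 22
ES_F = 10; EF_F = 10+8 = 18
ES_G = max(EF_C=21, EF_D=25, EF_E=22, EF_F=18) = 25; EF_G = 25+7 = 32
Expected project duration μ = 32 days. Critical path: A → B → D → G.

32 days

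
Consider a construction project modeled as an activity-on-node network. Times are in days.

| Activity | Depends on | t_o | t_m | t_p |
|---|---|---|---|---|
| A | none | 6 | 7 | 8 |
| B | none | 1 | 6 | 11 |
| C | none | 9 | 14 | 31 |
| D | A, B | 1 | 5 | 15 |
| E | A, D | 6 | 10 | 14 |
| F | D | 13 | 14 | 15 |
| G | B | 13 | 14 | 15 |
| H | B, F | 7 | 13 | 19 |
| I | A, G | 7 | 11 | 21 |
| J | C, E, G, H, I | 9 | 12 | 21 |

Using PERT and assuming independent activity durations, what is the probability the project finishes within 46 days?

0.029

te_A = (6 + 4·7 + 8)/6 = 42/6 = 7; σ²_A = ((8−6)/6)² = 0.111
te_B = (1 + 4·6 + 11)/6 = 36/6 = 6; σ²_B = ((11−1)/6)² = 2.778
te_C = (9 + 4·14 + 31)/6 = 96/6 = 16; σ²_C = ((31−9)/6)² = 13.444
te_D = (1 + 4·5 + 15)/6 = 36/6 = 6; σ²_D = ((15−1)/6)² = 5.444
te_E = (6 + 4·10 + 14)/6 = 60/6 = 10; σ²_E = ((14−6)/6)² = 1.778
te_F = (13 + 4·14 + 15)/6 = 84/6 = 14; σ²_F = ((15−13)/6)² = 0.111
te_G = (13 + 4·14 + 15)/6 = 84/6 = 14; σ²_G = ((15−13)/6)² = 0.111
te_H = (7 + 4·13 + 19)/6 = 78/6 = 13; σ²_H = ((19−7)/6)² = 4.000
te_I = (7 + 4·11 + 21)/6 = 72/6 = 12; σ²_I = ((21−7)/6)² = 5.444
te_J = (9 + 4·12 + 21)/6 = 78/6 = 13; σ²_J = ((21−9)/6)² = 4.000

Forward pass:
ES_A = 0; EF_A = 7
ES_B = 0; EF_B = 6
ES_C = 0; EF_C = 16
ES_D = max(EF_A=7, EF_B=6) = 7; EF_D = 7+6 = 13
ES_E = max(EF_A=7, EF_D=13) = 13; EF_E = 13+10 = 23
ES_F = 13; EF_F = 13+14 = 27
ES_G = 6; EF_G = 6+14 = 20
ES_H = max(EF_B=6, EF_F=27) = 27; EF_H = 27+13 = 40
ES_I = max(EF_A=7, EF_G=20) = 20; EF_I = 20+12 = 32
ES_J = max(EF_C=16, EF_E=23, EF_G=20, EF_H=40, EF_I=32) = 40; EF_J = 40+13 = 53
Expected project duration μ = 53 days. Critical path: A → D → F → H → J.

Variance along critical path = 0.111 + 5.444 + 0.111 + 4.000 + 4.000 = 13.667; σ = √13.667 = 3.697 days.
Z = (46 − 53) / 3.697 = -1.894
P(T ≤ 46) = Φ(-1.894) ≈ 0.029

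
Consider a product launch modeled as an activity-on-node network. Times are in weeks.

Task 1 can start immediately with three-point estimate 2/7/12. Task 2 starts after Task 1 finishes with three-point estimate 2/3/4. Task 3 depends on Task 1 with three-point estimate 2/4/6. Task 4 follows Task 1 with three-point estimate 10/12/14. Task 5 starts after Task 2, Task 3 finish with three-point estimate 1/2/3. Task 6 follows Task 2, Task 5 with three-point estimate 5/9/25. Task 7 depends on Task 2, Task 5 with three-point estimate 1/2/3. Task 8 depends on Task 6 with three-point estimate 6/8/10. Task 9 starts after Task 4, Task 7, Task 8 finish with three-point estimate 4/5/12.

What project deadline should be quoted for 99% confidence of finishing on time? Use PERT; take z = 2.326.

te_Task 1 = (2 + 4·7 + 12)/6 = 42/6 = 7; σ²_Task 1 = ((12−2)/6)² = 2.778
te_Task 2 = (2 + 4·3 + 4)/6 = 18/6 = 3; σ²_Task 2 = ((4−2)/6)² = 0.111
te_Task 3 = (2 + 4·4 + 6)/6 = 24/6 = 4; σ²_Task 3 = ((6−2)/6)² = 0.444
te_Task 4 = (10 + 4·12 + 14)/6 = 72/6 = 12; σ²_Task 4 = ((14−10)/6)² = 0.444
te_Task 5 = (1 + 4·2 + 3)/6 = 12/6 = 2; σ²_Task 5 = ((3−1)/6)² = 0.111
te_Task 6 = (5 + 4·9 + 25)/6 = 66/6 = 11; σ²_Task 6 = ((25−5)/6)² = 11.111
te_Task 7 = (1 + 4·2 + 3)/6 = 12/6 = 2; σ²_Task 7 = ((3−1)/6)² = 0.111
te_Task 8 = (6 + 4·8 + 10)/6 = 48/6 = 8; σ²_Task 8 = ((10−6)/6)² = 0.444
te_Task 9 = (4 + 4·5 + 12)/6 = 36/6 = 6; σ²_Task 9 = ((12−4)/6)² = 1.778

Forward pass:
ES_Task 1 = 0; EF_Task 1 = 7
ES_Task 2 = 7; EF_Task 2 = 7+3 = 10
ES_Task 3 = 7; EF_Task 3 = 7+4 = 11
ES_Task 4 = 7; EF_Task 4 = 7+12 = 19
ES_Task 5 = max(EF_Task 2=10, EF_Task 3=11) = 11; EF_Task 5 = 11+2 = 13
ES_Task 6 = max(EF_Task 2=10, EF_Task 5=13) = 13; EF_Task 6 = 13+11 = 24
ES_Task 7 = max(EF_Task 2=10, EF_Task 5=13) = 13; EF_Task 7 = 13+2 = 15
ES_Task 8 = 24; EF_Task 8 = 24+8 = 32
ES_Task 9 = max(EF_Task 4=19, EF_Task 7=15, EF_Task 8=32) = 32; EF_Task 9 = 32+6 = 38
Expected project duration μ = 38 weeks. Critical path: Task 1 → Task 3 → Task 5 → Task 6 → Task 8 → Task 9.

Variance along critical path = 2.778 + 0.444 + 0.111 + 11.111 + 0.444 + 1.778 = 16.667; σ = 4.082 weeks.
D = μ + z·σ = 38 + 2.326·4.082 = 47.5 weeks

47.5 weeks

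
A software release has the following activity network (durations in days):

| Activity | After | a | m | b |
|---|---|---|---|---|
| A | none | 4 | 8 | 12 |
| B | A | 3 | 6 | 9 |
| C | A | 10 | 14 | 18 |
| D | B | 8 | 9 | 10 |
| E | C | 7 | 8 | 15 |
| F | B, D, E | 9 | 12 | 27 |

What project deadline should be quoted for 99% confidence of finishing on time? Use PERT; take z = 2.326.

te_A = (4 + 4·8 + 12)/6 = 48/6 = 8; σ²_A = ((12−4)/6)² = 1.778
te_B = (3 + 4·6 + 9)/6 = 36/6 = 6; σ²_B = ((9−3)/6)² = 1.000
te_C = (10 + 4·14 + 18)/6 = 84/6 = 14; σ²_C = ((18−10)/6)² = 1.778
te_D = (8 + 4·9 + 10)/6 = 54/6 = 9; σ²_D = ((10−8)/6)² = 0.111
te_E = (7 + 4·8 + 15)/6 = 54/6 = 9; σ²_E = ((15−7)/6)² = 1.778
te_F = (9 + 4·12 + 27)/6 = 84/6 = 14; σ²_F = ((27−9)/6)² = 9.000

Forward pass:
ES_A = 0; EF_A = 8
ES_B = 8; EF_B = 8+6 = 14
ES_C = 8; EF_C = 8+14 = 22
ES_D = 14; EF_D = 14+9 = 23
ES_E = 22; EF_E = 22+9 = 31
ES_F = max(EF_B=14, EF_D=23, EF_E=31) = 31; EF_F = 31+14 = 45
Expected project duration μ = 45 days. Critical path: A → C → E → F.

Variance along critical path = 1.778 + 1.778 + 1.778 + 9.000 = 14.333; σ = 3.786 days.
D = μ + z·σ = 45 + 2.326·3.786 = 53.8 days

53.8 days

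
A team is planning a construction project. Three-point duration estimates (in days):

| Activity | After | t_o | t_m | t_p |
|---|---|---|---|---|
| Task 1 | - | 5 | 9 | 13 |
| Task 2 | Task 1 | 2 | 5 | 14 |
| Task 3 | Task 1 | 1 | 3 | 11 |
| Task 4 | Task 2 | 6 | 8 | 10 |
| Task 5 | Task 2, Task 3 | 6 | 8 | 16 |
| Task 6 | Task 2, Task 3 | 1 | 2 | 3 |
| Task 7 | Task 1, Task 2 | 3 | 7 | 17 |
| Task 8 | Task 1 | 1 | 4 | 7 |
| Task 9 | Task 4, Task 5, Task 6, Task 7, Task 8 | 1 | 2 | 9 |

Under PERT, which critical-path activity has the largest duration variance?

Task 2

te_Task 1 = (5 + 4·9 + 13)/6 = 54/6 = 9; σ²_Task 1 = ((13−5)/6)² = 1.778
te_Task 2 = (2 + 4·5 + 14)/6 = 36/6 = 6; σ²_Task 2 = ((14−2)/6)² = 4.000
te_Task 3 = (1 + 4·3 + 11)/6 = 24/6 = 4; σ²_Task 3 = ((11−1)/6)² = 2.778
te_Task 4 = (6 + 4·8 + 10)/6 = 48/6 = 8; σ²_Task 4 = ((10−6)/6)² = 0.444
te_Task 5 = (6 + 4·8 + 16)/6 = 54/6 = 9; σ²_Task 5 = ((16−6)/6)² = 2.778
te_Task 6 = (1 + 4·2 + 3)/6 = 12/6 = 2; σ²_Task 6 = ((3−1)/6)² = 0.111
te_Task 7 = (3 + 4·7 + 17)/6 = 48/6 = 8; σ²_Task 7 = ((17−3)/6)² = 5.444
te_Task 8 = (1 + 4·4 + 7)/6 = 24/6 = 4; σ²_Task 8 = ((7−1)/6)² = 1.000
te_Task 9 = (1 + 4·2 + 9)/6 = 18/6 = 3; σ²_Task 9 = ((9−1)/6)² = 1.778

Forward pass:
ES_Task 1 = 0; EF_Task 1 = 9
ES_Task 2 = 9; EF_Task 2 = 9+6 = 15
ES_Task 3 = 9; EF_Task 3 = 9+4 = 13
ES_Task 4 = 15; EF_Task 4 = 15+8 = 23
ES_Task 5 = max(EF_Task 2=15, EF_Task 3=13) = 15; EF_Task 5 = 15+9 = 24
ES_Task 6 = max(EF_Task 2=15, EF_Task 3=13) = 15; EF_Task 6 = 15+2 = 17
ES_Task 7 = max(EF_Task 1=9, EF_Task 2=15) = 15; EF_Task 7 = 15+8 = 23
ES_Task 8 = 9; EF_Task 8 = 9+4 = 13
ES_Task 9 = max(EF_Task 4=23, EF_Task 5=24, EF_Task 6=17, EF_Task 7=23, EF_Task 8=13) = 24; EF_Task 9 = 24+3 = 27
Expected project duration μ = 27 days. Critical path: Task 1 → Task 2 → Task 5 → Task 9.

Variances on critical path: σ²_Task 1=1.778, σ²_Task 2=4.000, σ²_Task 5=2.778, σ²_Task 9=1.778.
Largest is σ²_Task 2 = 4.000.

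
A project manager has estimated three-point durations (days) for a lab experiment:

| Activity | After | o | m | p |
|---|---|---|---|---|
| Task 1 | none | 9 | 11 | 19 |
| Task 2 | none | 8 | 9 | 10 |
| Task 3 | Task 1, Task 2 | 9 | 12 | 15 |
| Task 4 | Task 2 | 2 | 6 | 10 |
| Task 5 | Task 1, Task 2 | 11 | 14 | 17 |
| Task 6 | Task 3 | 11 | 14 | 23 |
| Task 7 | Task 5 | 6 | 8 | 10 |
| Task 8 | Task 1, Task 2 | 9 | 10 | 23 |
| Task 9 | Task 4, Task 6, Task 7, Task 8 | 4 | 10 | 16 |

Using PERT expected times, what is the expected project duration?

49 days

te_Task 1 = (9 + 4·11 + 19)/6 = 72/6 = 12
te_Task 2 = (8 + 4·9 + 10)/6 = 54/6 = 9
te_Task 3 = (9 + 4·12 + 15)/6 = 72/6 = 12
te_Task 4 = (2 + 4·6 + 10)/6 = 36/6 = 6
te_Task 5 = (11 + 4·14 + 17)/6 = 84/6 = 14
te_Task 6 = (11 + 4·14 + 23)/6 = 90/6 = 15
te_Task 7 = (6 + 4·8 + 10)/6 = 48/6 = 8
te_Task 8 = (9 + 4·10 + 23)/6 = 72/6 = 12
te_Task 9 = (4 + 4·10 + 16)/6 = 60/6 = 10

Forward pass:
ES_Task 1 = 0; EF_Task 1 = 12
ES_Task 2 = 0; EF_Task 2 = 9
ES_Task 3 = max(EF_Task 1=12, EF_Task 2=9) = 12; EF_Task 3 = 12+12 = 24
ES_Task 4 = 9; EF_Task 4 = 9+6 = 15
ES_Task 5 = max(EF_Task 1=12, EF_Task 2=9) = 12; EF_Task 5 = 12+14 = 26
ES_Task 6 = 24; EF_Task 6 = 24+15 = 39
ES_Task 7 = 26; EF_Task 7 = 26+8 = 34
ES_Task 8 = max(EF_Task 1=12, EF_Task 2=9) = 12; EF_Task 8 = 12+12 = 24
ES_Task 9 = max(EF_Task 4=15, EF_Task 6=39, EF_Task 7=34, EF_Task 8=24) = 39; EF_Task 9 = 39+10 = 49
Expected project duration μ = 49 days. Critical path: Task 1 → Task 3 → Task 6 → Task 9.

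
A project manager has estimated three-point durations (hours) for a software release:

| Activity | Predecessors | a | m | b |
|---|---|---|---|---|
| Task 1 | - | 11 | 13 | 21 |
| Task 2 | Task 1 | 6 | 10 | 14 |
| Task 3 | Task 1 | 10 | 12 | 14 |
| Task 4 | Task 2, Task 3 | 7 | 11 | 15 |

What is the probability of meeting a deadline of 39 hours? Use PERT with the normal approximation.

0.814

te_Task 1 = (11 + 4·13 + 21)/6 = 84/6 = 14; σ²_Task 1 = ((21−11)/6)² = 2.778
te_Task 2 = (6 + 4·10 + 14)/6 = 60/6 = 10; σ²_Task 2 = ((14−6)/6)² = 1.778
te_Task 3 = (10 + 4·12 + 14)/6 = 72/6 = 12; σ²_Task 3 = ((14−10)/6)² = 0.444
te_Task 4 = (7 + 4·11 + 15)/6 = 66/6 = 11; σ²_Task 4 = ((15−7)/6)² = 1.778

Forward pass:
ES_Task 1 = 0; EF_Task 1 = 14
ES_Task 2 = 14; EF_Task 2 = 14+10 = 24
ES_Task 3 = 14; EF_Task 3 = 14+12 = 26
ES_Task 4 = max(EF_Task 2=24, EF_Task 3=26) = 26; EF_Task 4 = 26+11 = 37
Expected project duration μ = 37 hours. Critical path: Task 1 → Task 3 → Task 4.

Variance along critical path = 2.778 + 0.444 + 1.778 = 5.000; σ = √5.000 = 2.236 hours.
Z = (39 − 37) / 2.236 = 0.894
P(T ≤ 39) = Φ(0.894) ≈ 0.814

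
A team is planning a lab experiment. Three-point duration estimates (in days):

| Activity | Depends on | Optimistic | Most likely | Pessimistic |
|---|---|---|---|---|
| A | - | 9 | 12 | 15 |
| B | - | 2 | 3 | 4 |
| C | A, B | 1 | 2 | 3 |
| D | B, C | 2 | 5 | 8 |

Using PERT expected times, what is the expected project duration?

te_A = (9 + 4·12 + 15)/6 = 72/6 = 12
te_B = (2 + 4·3 + 4)/6 = 18/6 = 3
te_C = (1 + 4·2 + 3)/6 = 12/6 = 2
te_D = (2 + 4·5 + 8)/6 = 30/6 = 5

Forward pass:
ES_A = 0; EF_A = 12
ES_B = 0; EF_B = 3
ES_C = max(EF_A=12, EF_B=3) = 12; EF_C = 12+2 = 14
ES_D = max(EF_B=3, EF_C=14) = 14; EF_D = 14+5 = 19
Expected project duration μ = 19 days. Critical path: A → C → D.

19 days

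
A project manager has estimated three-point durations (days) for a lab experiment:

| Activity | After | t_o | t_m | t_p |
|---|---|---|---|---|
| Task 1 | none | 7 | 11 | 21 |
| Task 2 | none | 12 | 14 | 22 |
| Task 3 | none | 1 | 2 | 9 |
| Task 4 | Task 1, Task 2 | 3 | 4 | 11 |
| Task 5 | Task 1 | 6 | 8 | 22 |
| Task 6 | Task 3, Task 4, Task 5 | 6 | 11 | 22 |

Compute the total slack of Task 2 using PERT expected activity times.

te_Task 1 = (7 + 4·11 + 21)/6 = 72/6 = 12
te_Task 2 = (12 + 4·14 + 22)/6 = 90/6 = 15
te_Task 3 = (1 + 4·2 + 9)/6 = 18/6 = 3
te_Task 4 = (3 + 4·4 + 11)/6 = 30/6 = 5
te_Task 5 = (6 + 4·8 + 22)/6 = 60/6 = 10
te_Task 6 = (6 + 4·11 + 22)/6 = 72/6 = 12

Forward pass:
ES_Task 1 = 0; EF_Task 1 = 12
ES_Task 2 = 0; EF_Task 2 = 15
ES_Task 3 = 0; EF_Task 3 = 3
ES_Task 4 = max(EF_Task 1=12, EF_Task 2=15) = 15; EF_Task 4 = 15+5 = 20
ES_Task 5 = 12; EF_Task 5 = 12+10 = 22
ES_Task 6 = max(EF_Task 3=3, EF_Task 4=20, EF_Task 5=22) = 22; EF_Task 6 = 22+12 = 34
Expected project duration μ = 34 days. Critical path: Task 1 → Task 5 → Task 6.

Backward pass:
LF_Task 6 = 34; LS_Task 6 = 34−12 = 22
LF_Task 5 = LS_Task 6 = 22; LS_Task 5 = 22−10 = 12
LF_Task 4 = LS_Task 6 = 22; LS_Task 4 = 22−5 = 17
LF_Task 3 = LS_Task 6 = 22; LS_Task 3 = 22−3 = 19
LF_Task 2 = LS_Task 4 = 17; LS_Task 2 = 17−15 = 2
LF_Task 1 = min(LS_Task 4=17, LS_Task 5=12) = 12; LS_Task 1 = 12−12 = 0
Slack_Task 2 = LS_Task 2 − ES_Task 2 = 2 − 0 = 2

2 days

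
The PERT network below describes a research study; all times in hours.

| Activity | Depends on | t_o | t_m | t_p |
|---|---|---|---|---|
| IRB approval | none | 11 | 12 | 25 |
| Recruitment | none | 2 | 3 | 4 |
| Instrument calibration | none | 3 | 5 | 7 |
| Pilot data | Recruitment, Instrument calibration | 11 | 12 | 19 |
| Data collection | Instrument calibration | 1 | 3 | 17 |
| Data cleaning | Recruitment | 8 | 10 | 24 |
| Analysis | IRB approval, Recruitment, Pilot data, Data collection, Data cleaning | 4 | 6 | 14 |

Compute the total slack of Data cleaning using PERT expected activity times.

te_IRB approval = (11 + 4·12 + 25)/6 = 84/6 = 14
te_Recruitment = (2 + 4·3 + 4)/6 = 18/6 = 3
te_Instrument calibration = (3 + 4·5 + 7)/6 = 30/6 = 5
te_Pilot data = (11 + 4·12 + 19)/6 = 78/6 = 13
te_Data collection = (1 + 4·3 + 17)/6 = 30/6 = 5
te_Data cleaning = (8 + 4·10 + 24)/6 = 72/6 = 12
te_Analysis = (4 + 4·6 + 14)/6 = 42/6 = 7

Forward pass:
ES_IRB approval = 0; EF_IRB approval = 14
ES_Recruitment = 0; EF_Recruitment = 3
ES_Instrument calibration = 0; EF_Instrument calibration = 5
ES_Pilot data = max(EF_Recruitment=3, EF_Instrument calibration=5) = 5; EF_Pilot data = 5+13 = 18
ES_Data collection = 5; EF_Data collection = 5+5 = 10
ES_Data cleaning = 3; EF_Data cleaning = 3+12 = 15
ES_Analysis = max(EF_IRB approval=14, EF_Recruitment=3, EF_Pilot data=18, EF_Data collection=10, EF_Data cleaning=15) = 18; EF_Analysis = 18+7 = 25
Expected project duration μ = 25 hours. Critical path: Instrument calibration → Pilot data → Analysis.

Backward pass:
LF_Analysis = 25; LS_Analysis = 25−7 = 18
LF_Data cleaning = LS_Analysis = 18; LS_Data cleaning = 18−12 = 6
LF_Data collection = LS_Analysis = 18; LS_Data collection = 18−5 = 13
LF_Pilot data = LS_Analysis = 18; LS_Pilot data = 18−13 = 5
LF_Instrument calibration = min(LS_Pilot data=5, LS_Data collection=13) = 5; LS_Instrument calibration = 5−5 = 0
LF_Recruitment = min(LS_Pilot data=5, LS_Data cleaning=6, LS_Analysis=18) = 5; LS_Recruitment = 5−3 = 2
LF_IRB approval = LS_Analysis = 18; LS_IRB approval = 18−14 = 4
Slack_Data cleaning = LS_Data cleaning − ES_Data cleaning = 6 − 3 = 3

3 hours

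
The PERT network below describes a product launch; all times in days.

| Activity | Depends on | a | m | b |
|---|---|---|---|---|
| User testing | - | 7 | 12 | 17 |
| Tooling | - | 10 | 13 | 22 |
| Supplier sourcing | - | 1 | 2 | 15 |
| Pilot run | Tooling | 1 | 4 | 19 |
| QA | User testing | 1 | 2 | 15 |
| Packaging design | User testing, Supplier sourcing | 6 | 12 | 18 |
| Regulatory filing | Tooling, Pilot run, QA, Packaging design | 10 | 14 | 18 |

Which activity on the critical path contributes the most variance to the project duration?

Packaging design

te_User testing = (7 + 4·12 + 17)/6 = 72/6 = 12; σ²_User testing = ((17−7)/6)² = 2.778
te_Tooling = (10 + 4·13 + 22)/6 = 84/6 = 14; σ²_Tooling = ((22−10)/6)² = 4.000
te_Supplier sourcing = (1 + 4·2 + 15)/6 = 24/6 = 4; σ²_Supplier sourcing = ((15−1)/6)² = 5.444
te_Pilot run = (1 + 4·4 + 19)/6 = 36/6 = 6; σ²_Pilot run = ((19−1)/6)² = 9.000
te_QA = (1 + 4·2 + 15)/6 = 24/6 = 4; σ²_QA = ((15−1)/6)² = 5.444
te_Packaging design = (6 + 4·12 + 18)/6 = 72/6 = 12; σ²_Packaging design = ((18−6)/6)² = 4.000
te_Regulatory filing = (10 + 4·14 + 18)/6 = 84/6 = 14; σ²_Regulatory filing = ((18−10)/6)² = 1.778

Forward pass:
ES_User testing = 0; EF_User testing = 12
ES_Tooling = 0; EF_Tooling = 14
ES_Supplier sourcing = 0; EF_Supplier sourcing = 4
ES_Pilot run = 14; EF_Pilot run = 14+6 = 20
ES_QA = 12; EF_QA = 12+4 = 16
ES_Packaging design = max(EF_User testing=12, EF_Supplier sourcing=4) = 12; EF_Packaging design = 12+12 = 24
ES_Regulatory filing = max(EF_Tooling=14, EF_Pilot run=20, EF_QA=16, EF_Packaging design=24) = 24; EF_Regulatory filing = 24+14 = 38
Expected project duration μ = 38 days. Critical path: User testing → Packaging design → Regulatory filing.

Variances on critical path: σ²_User testing=2.778, σ²_Packaging design=4.000, σ²_Regulatory filing=1.778.
Largest is σ²_Packaging design = 4.000.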